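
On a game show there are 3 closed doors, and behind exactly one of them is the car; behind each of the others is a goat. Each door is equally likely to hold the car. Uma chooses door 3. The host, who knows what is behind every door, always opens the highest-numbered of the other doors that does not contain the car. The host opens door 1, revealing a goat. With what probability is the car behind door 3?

0

Apply Bayes' rule, conditioning on where the car actually is.
If it is behind door 1 (prior 1/3): the host opened door 1, so this case is ruled out; weight (1/3)·0 = 0.
If it is behind door 2 (prior 1/3): door 1 is the highest-numbered option available, probability 1; weight (1/3)·1 = 1/3.
If it is behind door 3 (prior 1/3): the host would have opened door 2 instead, probability 0; weight (1/3)·0 = 0.
The weights sum to 1/3.
So P(the car behind door 3 | the host opened door 1) = 0 / (1/3) = 0.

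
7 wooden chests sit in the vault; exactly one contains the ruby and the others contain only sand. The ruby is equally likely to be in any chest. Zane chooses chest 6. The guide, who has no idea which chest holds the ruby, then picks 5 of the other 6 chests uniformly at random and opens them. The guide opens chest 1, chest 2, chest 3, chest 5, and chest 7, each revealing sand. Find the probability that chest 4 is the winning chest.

1/2

Consider each possible location of the ruby in turn.
If it is in any of chests 1, 2, 3, 5, and 7 (prior 1/7 each): that chest was opened and seen not to hold the prize — ruled out; weight (1/7)·0 = 0 each.
If it is in either of chests 4 and 6 (prior 1/7 each): the guide picks exactly this set with probability 1/6 regardless, and none is the prize; weight (1/7)·(1/6) = 1/42 each.
The weights sum to 1/21.
So P(the ruby in chest 4 | the guide opened chest 1, chest 2, chest 3, chest 5, and chest 7) = (1/42) / (1/21) = 1/2.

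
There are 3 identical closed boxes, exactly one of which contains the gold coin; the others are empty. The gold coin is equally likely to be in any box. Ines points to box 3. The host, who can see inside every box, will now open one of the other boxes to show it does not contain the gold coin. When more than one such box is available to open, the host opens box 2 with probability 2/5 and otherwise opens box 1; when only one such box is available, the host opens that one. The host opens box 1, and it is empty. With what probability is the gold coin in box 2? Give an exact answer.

5/8

Consider each possible location of the gold coin in turn.
If it is in box 1 (prior 1/3): the host opened box 1, so this case is ruled out; weight (1/3)·0 = 0.
If it is in box 2 (prior 1/3): only box 1 is available, probability 1; weight (1/3)·1 = 1/3.
If it is in box 3 (prior 1/3): box 2 is available but not opened, probability 3/5; weight (1/3)·(3/5) = 1/5.
The weights sum to 8/15.
So P(the gold coin in box 2 | the host opened box 1) = (1/3) / (8/15) = 5/8.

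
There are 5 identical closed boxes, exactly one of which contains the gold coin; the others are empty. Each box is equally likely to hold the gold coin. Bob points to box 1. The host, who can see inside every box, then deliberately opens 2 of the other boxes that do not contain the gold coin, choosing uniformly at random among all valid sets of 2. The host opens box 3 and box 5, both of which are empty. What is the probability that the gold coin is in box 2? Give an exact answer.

Apply Bayes' rule, conditioning on where the gold coin actually is.
If it is in box 1 (prior 1/5): the host has 6 equally likely choices, so probability 1/6; weight (1/5)·(1/6) = 1/30.
If it is in either of boxes 2 and 4 (prior 1/5 each): the host has 3 equally likely choices, so probability 1/3; weight (1/5)·(1/3) = 1/15 each.
If it is in either of boxes 3 and 5 (prior 1/5 each): that box was opened and seen not to hold the prize — ruled out; weight (1/5)·0 = 0 each.
The weights sum to 1/6.
So P(the gold coin in box 2 | the host opened box 3 and box 5) = (1/15) / (1/6) = 2/5.

2/5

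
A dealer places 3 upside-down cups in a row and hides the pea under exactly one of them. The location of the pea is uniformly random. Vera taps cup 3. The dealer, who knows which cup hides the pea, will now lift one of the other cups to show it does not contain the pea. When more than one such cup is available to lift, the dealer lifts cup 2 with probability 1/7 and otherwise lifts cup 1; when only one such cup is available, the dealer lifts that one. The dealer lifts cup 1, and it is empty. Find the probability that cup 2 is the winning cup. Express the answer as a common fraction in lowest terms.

7/13

Consider each possible location of the pea in turn.
If it is under cup 1 (prior 1/3): the dealer opened cup 1, so this case is ruled out; weight (1/3)·0 = 0.
If it is under cup 2 (prior 1/3): only cup 1 is available, probability 1; weight (1/3)·1 = 1/3.
If it is under cup 3 (prior 1/3): cup 2 is available but not opened, probability 6/7; weight (1/3)·(6/7) = 2/7.
The weights sum to 13/21.
So P(the pea under cup 2 | the dealer opened cup 1) = (1/3) / (13/21) = 7/13.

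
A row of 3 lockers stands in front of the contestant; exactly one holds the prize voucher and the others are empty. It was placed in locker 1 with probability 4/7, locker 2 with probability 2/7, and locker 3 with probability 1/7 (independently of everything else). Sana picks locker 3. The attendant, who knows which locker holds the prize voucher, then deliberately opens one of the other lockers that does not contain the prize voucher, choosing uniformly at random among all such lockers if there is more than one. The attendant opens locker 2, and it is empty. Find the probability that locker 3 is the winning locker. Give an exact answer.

Apply Bayes' rule, conditioning on where the prize voucher actually is.
If it is in locker 1 (prior 4/7): the attendant has no choice, probability 1; weight (4/7)·1 = 4/7.
If it is in locker 2 (prior 2/7): the attendant opened locker 2, so this case is ruled out; weight (2/7)·0 = 0.
If it is in locker 3 (prior 1/7): the attendant has 2 equally likely choices, so probability 1/2; weight (1/7)·(1/2) = 1/14.
The weights sum to 9/14.
So P(the prize voucher in locker 3 | the attendant opened locker 2) = (1/14) / (9/14) = 1/9.

1/9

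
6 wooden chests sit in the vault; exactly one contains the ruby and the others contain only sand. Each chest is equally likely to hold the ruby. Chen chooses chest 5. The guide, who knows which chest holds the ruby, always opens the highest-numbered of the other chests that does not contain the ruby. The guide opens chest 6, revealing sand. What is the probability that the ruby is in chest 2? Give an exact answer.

Consider each possible location of the ruby in turn.
If it is in any of chests 1, 2, 3, 4, and 5 (prior 1/6 each): chest 6 is the highest-numbered option available, probability 1; weight (1/6)·1 = 1/6 each.
If it is in chest 6 (prior 1/6): the guide opened chest 6, so this case is ruled out; weight (1/6)·0 = 0.
The weights sum to 5/6.
So P(the ruby in chest 2 | the guide opened chest 6) = (1/6) / (5/6) = 1/5.

1/5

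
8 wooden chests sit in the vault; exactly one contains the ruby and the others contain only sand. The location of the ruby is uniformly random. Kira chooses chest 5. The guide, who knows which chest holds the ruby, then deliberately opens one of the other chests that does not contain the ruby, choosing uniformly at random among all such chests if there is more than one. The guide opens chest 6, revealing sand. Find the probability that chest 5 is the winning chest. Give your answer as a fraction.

Consider each possible location of the ruby in turn.
If it is in any of chests 1, 2, 3, 4, 7, and 8 (prior 1/8 each): the guide has 6 equally likely choices, so probability 1/6; weight (1/8)·(1/6) = 1/48 each.
If it is in chest 5 (prior 1/8): the guide has 7 equally likely choices, so probability 1/7; weight (1/8)·(1/7) = 1/56.
If it is in chest 6 (prior 1/8): the guide opened chest 6, so this case is ruled out; weight (1/8)·0 = 0.
The weights sum to 1/7.
So P(the ruby in chest 5 | the guide opened chest 6) = (1/56) / (1/7) = 1/8.

1/8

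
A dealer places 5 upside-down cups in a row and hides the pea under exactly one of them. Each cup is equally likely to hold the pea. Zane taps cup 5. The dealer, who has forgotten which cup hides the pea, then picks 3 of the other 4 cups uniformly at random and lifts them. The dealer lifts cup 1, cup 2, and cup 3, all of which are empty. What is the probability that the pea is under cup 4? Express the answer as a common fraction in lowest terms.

1/2

Condition on the true location of the pea.
If it is under any of cups 1, 2, and 3 (prior 1/5 each): that cup was opened and seen not to hold the prize — ruled out; weight (1/5)·0 = 0 each.
If it is under either of cups 4 and 5 (prior 1/5 each): the dealer picks exactly this set with probability 1/4 regardless, and none is the prize; weight (1/5)·(1/4) = 1/20 each.
The weights sum to 1/10.
So P(the pea under cup 4 | the dealer opened cup 1, cup 2, and cup 3) = (1/20) / (1/10) = 1/2.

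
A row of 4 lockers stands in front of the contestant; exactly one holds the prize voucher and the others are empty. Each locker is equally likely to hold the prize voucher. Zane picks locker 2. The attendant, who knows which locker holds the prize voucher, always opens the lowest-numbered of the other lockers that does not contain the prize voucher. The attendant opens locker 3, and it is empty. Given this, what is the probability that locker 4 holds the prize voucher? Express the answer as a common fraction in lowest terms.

0

Apply Bayes' rule, conditioning on where the prize voucher actually is.
If it is in locker 1 (prior 1/4): locker 3 is the lowest-numbered option available, probability 1; weight (1/4)·1 = 1/4.
If it is in either of lockers 2 and 4 (prior 1/4 each): the attendant would have opened locker 1 instead, probability 0; weight (1/4)·0 = 0 each.
If it is in locker 3 (prior 1/4): the attendant opened locker 3, so this case is ruled out; weight (1/4)·0 = 0.
The weights sum to 1/4.
So P(the prize voucher in locker 4 | the attendant opened locker 3) = 0 / (1/4) = 0.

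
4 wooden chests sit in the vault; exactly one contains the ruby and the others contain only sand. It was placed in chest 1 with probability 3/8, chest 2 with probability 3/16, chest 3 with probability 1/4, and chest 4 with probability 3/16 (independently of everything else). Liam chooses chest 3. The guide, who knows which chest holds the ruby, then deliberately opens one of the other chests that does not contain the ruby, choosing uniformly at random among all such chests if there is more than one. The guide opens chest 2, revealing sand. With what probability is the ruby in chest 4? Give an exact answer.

Apply Bayes' rule, conditioning on where the ruby actually is.
If it is in chest 1 (prior 3/8): the guide has 2 equally likely choices, so probability 1/2; weight (3/8)·(1/2) = 3/16.
If it is in chest 2 (prior 3/16): the guide opened chest 2, so this case is ruled out; weight (3/16)·0 = 0.
If it is in chest 3 (prior 1/4): the guide has 3 equally likely choices, so probability 1/3; weight (1/4)·(1/3) = 1/12.
If it is in chest 4 (prior 3/16): the guide has 2 equally likely choices, so probability 1/2; weight (3/16)·(1/2) = 3/32.
The weights sum to 35/96.
So P(the ruby in chest 4 | the guide opened chest 2) = (3/32) / (35/96) = 9/35.

9/35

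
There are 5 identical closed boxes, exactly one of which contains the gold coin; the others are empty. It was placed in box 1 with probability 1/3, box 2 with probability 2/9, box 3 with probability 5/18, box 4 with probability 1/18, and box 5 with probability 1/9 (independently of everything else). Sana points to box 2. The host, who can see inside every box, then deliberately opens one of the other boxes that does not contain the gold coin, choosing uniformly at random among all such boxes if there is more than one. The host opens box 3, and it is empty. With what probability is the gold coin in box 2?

Condition on the true location of the gold coin.
If it is in box 1 (prior 1/3): the host has 3 equally likely choices, so probability 1/3; weight (1/3)·(1/3) = 1/9.
If it is in box 2 (prior 2/9): the host has 4 equally likely choices, so probability 1/4; weight (2/9)·(1/4) = 1/18.
If it is in box 3 (prior 5/18): the host opened box 3, so this case is ruled out; weight (5/18)·0 = 0.
If it is in box 4 (prior 1/18): the host has 3 equally likely choices, so probability 1/3; weight (1/18)·(1/3) = 1/54.
If it is in box 5 (prior 1/9): the host has 3 equally likely choices, so probability 1/3; weight (1/9)·(1/3) = 1/27.
The weights sum to 2/9.
So P(the gold coin in box 2 | the host opened box 3) = (1/18) / (2/9) = 1/4.

1/4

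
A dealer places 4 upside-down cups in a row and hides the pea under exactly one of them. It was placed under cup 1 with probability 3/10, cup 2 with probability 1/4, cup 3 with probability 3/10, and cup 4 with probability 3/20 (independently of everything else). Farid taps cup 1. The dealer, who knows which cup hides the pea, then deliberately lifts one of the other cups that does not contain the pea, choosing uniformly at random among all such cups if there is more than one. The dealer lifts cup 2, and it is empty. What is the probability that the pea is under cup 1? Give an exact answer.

Apply Bayes' rule, conditioning on where the pea actually is.
If it is under cup 1 (prior 3/10): the dealer has 3 equally likely choices, so probability 1/3; weight (3/10)·(1/3) = 1/10.
If it is under cup 2 (prior 1/4): the dealer opened cup 2, so this case is ruled out; weight (1/4)·0 = 0.
If it is under cup 3 (prior 3/10): the dealer has 2 equally likely choices, so probability 1/2; weight (3/10)·(1/2) = 3/20.
If it is under cup 4 (prior 3/20): the dealer has 2 equally likely choices, so probability 1/2; weight (3/20)·(1/2) = 3/40.
The weights sum to 13/40.
So P(the pea under cup 1 | the dealer opened cup 2) = (1/10) / (13/40) = 4/13.

4/13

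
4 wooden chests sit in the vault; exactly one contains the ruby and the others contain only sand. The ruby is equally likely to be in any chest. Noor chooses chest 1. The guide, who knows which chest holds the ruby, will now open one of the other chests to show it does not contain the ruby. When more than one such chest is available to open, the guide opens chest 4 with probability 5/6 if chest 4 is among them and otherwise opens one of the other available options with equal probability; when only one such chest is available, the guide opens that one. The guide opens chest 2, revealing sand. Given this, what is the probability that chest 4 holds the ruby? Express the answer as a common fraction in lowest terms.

Condition on the true location of the ruby.
If it is in chest 1 (prior 1/4): chest 4 is available but not opened; chest 2 gets probability (1 − 5/6)/2 = 1/12; weight (1/4)·(1/12) = 1/48.
If it is in chest 2 (prior 1/4): the guide opened chest 2, so this case is ruled out; weight (1/4)·0 = 0.
If it is in chest 3 (prior 1/4): chest 4 is available but not opened, probability 1/6; weight (1/4)·(1/6) = 1/24.
If it is in chest 4 (prior 1/4): chest 4 holds the prize so is unavailable; the guide chooses uniformly among the 2 others, probability 1/2; weight (1/4)·(1/2) = 1/8.
The weights sum to 3/16.
So P(the ruby in chest 4 | the guide opened chest 2) = (1/8) / (3/16) = 2/3.

2/3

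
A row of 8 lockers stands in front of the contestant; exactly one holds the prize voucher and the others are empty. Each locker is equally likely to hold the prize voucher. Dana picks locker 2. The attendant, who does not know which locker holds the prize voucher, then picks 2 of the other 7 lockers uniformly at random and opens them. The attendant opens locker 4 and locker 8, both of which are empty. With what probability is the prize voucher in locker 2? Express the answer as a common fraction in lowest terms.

Because the attendant chose which lockers to open without knowing where the prize voucher is, the choice is independent of the prize location. Learning that none of the 2 opened lockers holds the prize voucher simply rules out those 2 locations and leaves the remaining 6 lockers still equally likely by symmetry.
So P(the prize voucher in locker 2) = 1/6.

1/6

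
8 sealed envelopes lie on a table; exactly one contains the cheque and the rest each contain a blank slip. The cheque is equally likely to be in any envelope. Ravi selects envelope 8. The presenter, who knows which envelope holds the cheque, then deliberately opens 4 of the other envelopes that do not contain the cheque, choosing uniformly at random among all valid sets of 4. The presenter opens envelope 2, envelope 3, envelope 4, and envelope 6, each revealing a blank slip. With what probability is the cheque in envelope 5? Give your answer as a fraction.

Consider each possible location of the cheque in turn.
If it is in any of envelopes 1, 5, and 7 (prior 1/8 each): the presenter has 15 equally likely choices, so probability 1/15; weight (1/8)·(1/15) = 1/120 each.
If it is in any of envelopes 2, 3, 4, and 6 (prior 1/8 each): that envelope was opened and seen not to hold the prize — ruled out; weight (1/8)·0 = 0 each.
If it is in envelope 8 (prior 1/8): the presenter has 35 equally likely choices, so probability 1/35; weight (1/8)·(1/35) = 1/280.
The weights sum to 1/35.
So P(the cheque in envelope 5 | the presenter opened envelope 2, envelope 3, envelope 4, and envelope 6) = (1/120) / (1/35) = 7/24.

7/24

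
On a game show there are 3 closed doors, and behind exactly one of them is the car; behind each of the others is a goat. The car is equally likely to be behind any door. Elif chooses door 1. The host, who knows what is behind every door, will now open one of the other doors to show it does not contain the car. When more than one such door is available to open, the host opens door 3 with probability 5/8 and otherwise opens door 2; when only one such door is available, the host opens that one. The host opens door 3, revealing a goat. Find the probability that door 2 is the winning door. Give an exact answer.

Apply Bayes' rule, conditioning on where the car actually is.
If it is behind door 1 (prior 1/3): door 3 is available, opened with probability 5/8; weight (1/3)·(5/8) = 5/24.
If it is behind door 2 (prior 1/3): only door 3 is available, probability 1; weight (1/3)·1 = 1/3.
If it is behind door 3 (prior 1/3): the host opened door 3, so this case is ruled out; weight (1/3)·0 = 0.
The weights sum to 13/24.
So P(the car behind door 2 | the host opened door 3) = (1/3) / (13/24) = 8/13.

8/13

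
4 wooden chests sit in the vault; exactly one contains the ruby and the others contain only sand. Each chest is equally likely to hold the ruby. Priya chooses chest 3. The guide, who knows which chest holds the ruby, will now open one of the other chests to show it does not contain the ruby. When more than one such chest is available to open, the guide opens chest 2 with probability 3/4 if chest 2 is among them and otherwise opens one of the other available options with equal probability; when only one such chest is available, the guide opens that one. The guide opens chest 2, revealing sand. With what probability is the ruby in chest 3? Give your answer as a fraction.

1/3

Consider each possible location of the ruby in turn.
If it is in any of chests 1, 3, and 4 (prior 1/4 each): chest 2 is available, opened with probability 3/4; weight (1/4)·(3/4) = 3/16 each.
If it is in chest 2 (prior 1/4): the guide opened chest 2, so this case is ruled out; weight (1/4)·0 = 0.
The weights sum to 9/16.
So P(the ruby in chest 3 | the guide opened chest 2) = (3/16) / (9/16) = 1/3.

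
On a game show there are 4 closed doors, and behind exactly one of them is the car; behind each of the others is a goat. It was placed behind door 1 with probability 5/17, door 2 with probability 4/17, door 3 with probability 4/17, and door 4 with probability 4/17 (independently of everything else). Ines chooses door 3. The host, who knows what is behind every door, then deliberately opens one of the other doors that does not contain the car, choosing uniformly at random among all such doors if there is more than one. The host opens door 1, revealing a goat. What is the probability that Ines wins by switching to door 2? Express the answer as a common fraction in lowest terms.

Apply Bayes' rule, conditioning on where the car actually is.
If it is behind door 1 (prior 5/17): the host opened door 1, so this case is ruled out; weight (5/17)·0 = 0.
If it is behind either of doors 2 and 4 (prior 4/17 each): the host has 2 equally likely choices, so probability 1/2; weight (4/17)·(1/2) = 2/17 each.
If it is behind door 3 (prior 4/17): the host has 3 equally likely choices, so probability 1/3; weight (4/17)·(1/3) = 4/51.
The weights sum to 16/51.
So P(the car behind door 2 | the host opened door 1) = (2/17) / (16/51) = 3/8.

3/8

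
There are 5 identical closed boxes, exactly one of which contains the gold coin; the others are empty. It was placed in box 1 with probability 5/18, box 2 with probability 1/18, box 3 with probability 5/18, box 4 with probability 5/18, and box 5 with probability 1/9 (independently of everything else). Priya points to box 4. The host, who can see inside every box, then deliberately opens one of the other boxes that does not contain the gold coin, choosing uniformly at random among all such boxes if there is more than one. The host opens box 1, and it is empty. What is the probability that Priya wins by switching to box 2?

Condition on the true location of the gold coin.
If it is in box 1 (prior 5/18): the host opened box 1, so this case is ruled out; weight (5/18)·0 = 0.
If it is in box 2 (prior 1/18): the host has 3 equally likely choices, so probability 1/3; weight (1/18)·(1/3) = 1/54.
If it is in box 3 (prior 5/18): the host has 3 equally likely choices, so probability 1/3; weight (5/18)·(1/3) = 5/54.
If it is in box 4 (prior 5/18): the host has 4 equally likely choices, so probability 1/4; weight (5/18)·(1/4) = 5/72.
If it is in box 5 (prior 1/9): the host has 3 equally likely choices, so probability 1/3; weight (1/9)·(1/3) = 1/27.
The weights sum to 47/216.
So P(the gold coin in box 2 | the host opened box 1) = (1/54) / (47/216) = 4/47.

4/47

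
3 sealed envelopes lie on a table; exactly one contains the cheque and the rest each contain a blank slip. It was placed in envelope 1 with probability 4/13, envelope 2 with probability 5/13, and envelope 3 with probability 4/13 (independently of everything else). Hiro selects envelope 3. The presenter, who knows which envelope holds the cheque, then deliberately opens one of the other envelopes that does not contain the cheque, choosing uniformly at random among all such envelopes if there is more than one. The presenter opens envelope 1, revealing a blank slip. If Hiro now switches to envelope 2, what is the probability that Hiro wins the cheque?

Condition on the true location of the cheque.
If it is in envelope 1 (prior 4/13): the presenter opened envelope 1, so this case is ruled out; weight (4/13)·0 = 0.
If it is in envelope 2 (prior 5/13): the presenter has no choice, probability 1; weight (5/13)·1 = 5/13.
If it is in envelope 3 (prior 4/13): the presenter has 2 equally likely choices, so probability 1/2; weight (4/13)·(1/2) = 2/13.
The weights sum to 7/13.
So P(the cheque in envelope 2 | the presenter opened envelope 1) = (5/13) / (7/13) = 5/7.

5/7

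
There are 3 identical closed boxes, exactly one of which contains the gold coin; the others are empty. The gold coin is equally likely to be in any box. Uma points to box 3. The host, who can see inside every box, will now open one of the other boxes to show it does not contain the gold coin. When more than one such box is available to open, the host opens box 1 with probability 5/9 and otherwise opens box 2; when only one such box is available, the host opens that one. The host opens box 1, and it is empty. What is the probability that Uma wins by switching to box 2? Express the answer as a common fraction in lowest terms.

Condition on the true location of the gold coin.
If it is in box 1 (prior 1/3): the host opened box 1, so this case is ruled out; weight (1/3)·0 = 0.
If it is in box 2 (prior 1/3): only box 1 is available, probability 1; weight (1/3)·1 = 1/3.
If it is in box 3 (prior 1/3): box 1 is available, opened with probability 5/9; weight (1/3)·(5/9) = 5/27.
The weights sum to 14/27.
So P(the gold coin in box 2 | the host opened box 1) = (1/3) / (14/27) = 9/14.

9/14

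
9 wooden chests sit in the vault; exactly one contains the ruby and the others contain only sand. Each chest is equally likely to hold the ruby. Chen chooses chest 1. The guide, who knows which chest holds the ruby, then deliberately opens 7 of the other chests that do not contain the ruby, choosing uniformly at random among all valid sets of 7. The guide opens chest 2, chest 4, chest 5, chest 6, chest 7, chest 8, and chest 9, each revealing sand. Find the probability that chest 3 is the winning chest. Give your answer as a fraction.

8/9

Condition on the true location of the ruby.
If it is in chest 1 (prior 1/9): the guide has 8 equally likely choices, so probability 1/8; weight (1/9)·(1/8) = 1/72.
If it is in any of chests 2, 4, 5, 6, 7, 8, and 9 (prior 1/9 each): that chest was opened and seen not to hold the prize — ruled out; weight (1/9)·0 = 0 each.
If it is in chest 3 (prior 1/9): the guide has no choice, probability 1; weight (1/9)·1 = 1/9.
The weights sum to 1/8.
So P(the ruby in chest 3 | the guide opened chest 2, chest 4, chest 5, chest 6, chest 7, chest 8, and chest 9) = (1/9) / (1/8) = 8/9.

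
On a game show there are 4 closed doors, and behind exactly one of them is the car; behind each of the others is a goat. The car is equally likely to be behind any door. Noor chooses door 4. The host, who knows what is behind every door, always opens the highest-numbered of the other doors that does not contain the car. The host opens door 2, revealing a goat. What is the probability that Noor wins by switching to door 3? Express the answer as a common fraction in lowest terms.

1

Apply Bayes' rule, conditioning on where the car actually is.
If it is behind either of doors 1 and 4 (prior 1/4 each): the host would have opened door 3 instead, probability 0; weight (1/4)·0 = 0 each.
If it is behind door 2 (prior 1/4): the host opened door 2, so this case is ruled out; weight (1/4)·0 = 0.
If it is behind door 3 (prior 1/4): door 2 is the highest-numbered option available, probability 1; weight (1/4)·1 = 1/4.
The weights sum to 1/4.
So P(the car behind door 3 | the host opened door 2) = (1/4) / (1/4) = 1.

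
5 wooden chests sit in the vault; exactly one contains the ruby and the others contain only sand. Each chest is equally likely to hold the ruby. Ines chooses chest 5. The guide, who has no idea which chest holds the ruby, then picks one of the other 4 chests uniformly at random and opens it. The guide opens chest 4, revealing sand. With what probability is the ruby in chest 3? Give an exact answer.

1/4

Condition on the true location of the ruby.
If it is in any of chests 1, 2, 3, and 5 (prior 1/5 each): the guide picks chest 4 with probability 1/4 regardless, and it is not the prize; weight (1/5)·(1/4) = 1/20 each.
If it is in chest 4 (prior 1/5): the guide opened chest 4, so this case is ruled out; weight (1/5)·0 = 0.
The weights sum to 1/5.
So P(the ruby in chest 3 | the guide opened chest 4) = (1/20) / (1/5) = 1/4.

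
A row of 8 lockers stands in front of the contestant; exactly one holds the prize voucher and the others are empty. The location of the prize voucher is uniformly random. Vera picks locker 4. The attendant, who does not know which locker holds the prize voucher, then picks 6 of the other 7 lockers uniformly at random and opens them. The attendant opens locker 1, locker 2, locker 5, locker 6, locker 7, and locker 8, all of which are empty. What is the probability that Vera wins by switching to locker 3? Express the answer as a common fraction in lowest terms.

Consider each possible location of the prize voucher in turn.
If it is in any of lockers 1, 2, 5, 6, 7, and 8 (prior 1/8 each): that locker was opened and seen not to hold the prize — ruled out; weight (1/8)·0 = 0 each.
If it is in either of lockers 3 and 4 (prior 1/8 each): the attendant picks exactly this set with probability 1/7 regardless, and none is the prize; weight (1/8)·(1/7) = 1/56 each.
The weights sum to 1/28.
So P(the prize voucher in locker 3 | the attendant opened locker 1, locker 2, locker 5, locker 6, locker 7, and locker 8) = (1/56) / (1/28) = 1/2.

1/2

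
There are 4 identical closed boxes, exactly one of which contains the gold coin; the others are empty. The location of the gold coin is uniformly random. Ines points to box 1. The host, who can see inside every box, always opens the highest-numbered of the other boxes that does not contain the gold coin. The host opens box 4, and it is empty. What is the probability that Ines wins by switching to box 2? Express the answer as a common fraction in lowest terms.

Condition on the true location of the gold coin.
If it is in any of boxes 1, 2, and 3 (prior 1/4 each): box 4 is the highest-numbered option available, probability 1; weight (1/4)·1 = 1/4 each.
If it is in box 4 (prior 1/4): the host opened box 4, so this case is ruled out; weight (1/4)·0 = 0.
The weights sum to 3/4.
So P(the gold coin in box 2 | the host opened box 4) = (1/4) / (3/4) = 1/3.

1/3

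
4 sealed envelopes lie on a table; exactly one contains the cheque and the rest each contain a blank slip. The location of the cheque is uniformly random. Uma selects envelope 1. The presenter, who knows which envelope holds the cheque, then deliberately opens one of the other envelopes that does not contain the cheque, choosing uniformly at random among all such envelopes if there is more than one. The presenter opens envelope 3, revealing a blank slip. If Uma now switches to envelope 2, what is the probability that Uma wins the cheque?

3/8

Apply Bayes' rule, conditioning on where the cheque actually is.
If it is in envelope 1 (prior 1/4): the presenter has 3 equally likely choices, so probability 1/3; weight (1/4)·(1/3) = 1/12.
If it is in either of envelopes 2 and 4 (prior 1/4 each): the presenter has 2 equally likely choices, so probability 1/2; weight (1/4)·(1/2) = 1/8 each.
If it is in envelope 3 (prior 1/4): the presenter opened envelope 3, so this case is ruled out; weight (1/4)·0 = 0.
The weights sum to 1/3.
So P(the cheque in envelope 2 | the presenter opened envelope 3) = (1/8) / (1/3) = 3/8.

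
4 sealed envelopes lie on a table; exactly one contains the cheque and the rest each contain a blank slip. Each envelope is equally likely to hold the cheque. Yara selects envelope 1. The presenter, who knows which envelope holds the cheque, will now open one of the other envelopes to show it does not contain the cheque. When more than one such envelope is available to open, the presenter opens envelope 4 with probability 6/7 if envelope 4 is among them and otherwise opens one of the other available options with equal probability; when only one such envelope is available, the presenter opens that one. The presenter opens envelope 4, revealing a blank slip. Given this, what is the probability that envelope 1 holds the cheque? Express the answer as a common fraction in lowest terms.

Consider each possible location of the cheque in turn.
If it is in any of envelopes 1, 2, and 3 (prior 1/4 each): envelope 4 is available, opened with probability 6/7; weight (1/4)·(6/7) = 3/14 each.
If it is in envelope 4 (prior 1/4): the presenter opened envelope 4, so this case is ruled out; weight (1/4)·0 = 0.
The weights sum to 9/14.
So P(the cheque in envelope 1 | the presenter opened envelope 4) = (3/14) / (9/14) = 1/3.

1/3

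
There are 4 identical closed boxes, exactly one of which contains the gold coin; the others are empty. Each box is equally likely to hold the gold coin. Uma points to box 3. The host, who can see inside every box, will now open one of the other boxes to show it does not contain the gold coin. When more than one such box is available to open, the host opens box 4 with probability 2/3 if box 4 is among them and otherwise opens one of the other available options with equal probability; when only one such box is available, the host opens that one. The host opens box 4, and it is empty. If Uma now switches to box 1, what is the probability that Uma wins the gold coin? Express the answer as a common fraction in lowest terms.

1/3

Apply Bayes' rule, conditioning on where the gold coin actually is.
If it is in any of boxes 1, 2, and 3 (prior 1/4 each): box 4 is available, opened with probability 2/3; weight (1/4)·(2/3) = 1/6 each.
If it is in box 4 (prior 1/4): the host opened box 4, so this case is ruled out; weight (1/4)·0 = 0.
The weights sum to 1/2.
So P(the gold coin in box 1 | the host opened box 4) = (1/6) / (1/2) = 1/3.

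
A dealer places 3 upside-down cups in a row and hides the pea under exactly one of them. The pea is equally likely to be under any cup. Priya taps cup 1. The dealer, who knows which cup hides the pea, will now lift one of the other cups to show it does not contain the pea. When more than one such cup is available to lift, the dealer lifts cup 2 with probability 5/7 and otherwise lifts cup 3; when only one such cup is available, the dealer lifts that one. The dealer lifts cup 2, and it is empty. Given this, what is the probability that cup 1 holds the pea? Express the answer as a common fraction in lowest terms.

5/12

Consider each possible location of the pea in turn.
If it is under cup 1 (prior 1/3): cup 2 is available, opened with probability 5/7; weight (1/3)·(5/7) = 5/21.
If it is under cup 2 (prior 1/3): the dealer opened cup 2, so this case is ruled out; weight (1/3)·0 = 0.
If it is under cup 3 (prior 1/3): only cup 2 is available, probability 1; weight (1/3)·1 = 1/3.
The weights sum to 4/7.
So P(the pea under cup 1 | the dealer opened cup 2) = (5/21) / (4/7) = 5/12.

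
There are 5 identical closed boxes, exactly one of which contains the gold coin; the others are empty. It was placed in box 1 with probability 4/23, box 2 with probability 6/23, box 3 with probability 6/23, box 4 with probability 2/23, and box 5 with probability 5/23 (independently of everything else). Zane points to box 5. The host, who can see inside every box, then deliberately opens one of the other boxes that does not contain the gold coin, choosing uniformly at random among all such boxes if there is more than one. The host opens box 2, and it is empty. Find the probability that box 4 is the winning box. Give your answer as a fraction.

8/63

Apply Bayes' rule, conditioning on where the gold coin actually is.
If it is in box 1 (prior 4/23): the host has 3 equally likely choices, so probability 1/3; weight (4/23)·(1/3) = 4/69.
If it is in box 2 (prior 6/23): the host opened box 2, so this case is ruled out; weight (6/23)·0 = 0.
If it is in box 3 (prior 6/23): the host has 3 equally likely choices, so probability 1/3; weight (6/23)·(1/3) = 2/23.
If it is in box 4 (prior 2/23): the host has 3 equally likely choices, so probability 1/3; weight (2/23)·(1/3) = 2/69.
If it is in box 5 (prior 5/23): the host has 4 equally likely choices, so probability 1/4; weight (5/23)·(1/4) = 5/92.
The weights sum to 21/92.
So P(the gold coin in box 4 | the host opened box 2) = (2/69) / (21/92) = 8/63.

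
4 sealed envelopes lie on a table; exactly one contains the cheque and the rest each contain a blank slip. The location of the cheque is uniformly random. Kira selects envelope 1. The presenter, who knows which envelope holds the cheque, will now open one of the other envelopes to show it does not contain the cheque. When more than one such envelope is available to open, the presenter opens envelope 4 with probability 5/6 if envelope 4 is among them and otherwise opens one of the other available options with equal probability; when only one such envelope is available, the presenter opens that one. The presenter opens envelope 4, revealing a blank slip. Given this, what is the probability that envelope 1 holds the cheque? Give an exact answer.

1/3

Condition on the true location of the cheque.
If it is in any of envelopes 1, 2, and 3 (prior 1/4 each): envelope 4 is available, opened with probability 5/6; weight (1/4)·(5/6) = 5/24 each.
If it is in envelope 4 (prior 1/4): the presenter opened envelope 4, so this case is ruled out; weight (1/4)·0 = 0.
The weights sum to 5/8.
So P(the cheque in envelope 1 | the presenter opened envelope 4) = (5/24) / (5/8) = 1/3.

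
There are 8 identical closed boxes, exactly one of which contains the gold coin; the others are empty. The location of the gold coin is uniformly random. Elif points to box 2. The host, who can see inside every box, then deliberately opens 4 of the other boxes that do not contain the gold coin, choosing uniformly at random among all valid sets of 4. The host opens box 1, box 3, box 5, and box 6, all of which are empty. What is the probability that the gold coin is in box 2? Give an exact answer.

Consider each possible location of the gold coin in turn.
If it is in any of boxes 1, 3, 5, and 6 (prior 1/8 each): that box was opened and seen not to hold the prize — ruled out; weight (1/8)·0 = 0 each.
If it is in box 2 (prior 1/8): the host has 35 equally likely choices, so probability 1/35; weight (1/8)·(1/35) = 1/280.
If it is in any of boxes 4, 7, and 8 (prior 1/8 each): the host has 15 equally likely choices, so probability 1/15; weight (1/8)·(1/15) = 1/120 each.
The weights sum to 1/35.
So P(the gold coin in box 2 | the host opened box 1, box 3, box 5, and box 6) = (1/280) / (1/35) = 1/8.

1/8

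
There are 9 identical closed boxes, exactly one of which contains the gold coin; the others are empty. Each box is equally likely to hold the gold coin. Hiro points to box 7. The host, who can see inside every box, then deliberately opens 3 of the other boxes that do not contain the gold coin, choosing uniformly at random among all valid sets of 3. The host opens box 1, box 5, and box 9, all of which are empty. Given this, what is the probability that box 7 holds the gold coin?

Consider each possible location of the gold coin in turn.
If it is in any of boxes 1, 5, and 9 (prior 1/9 each): that box was opened and seen not to hold the prize — ruled out; weight (1/9)·0 = 0 each.
If it is in any of boxes 2, 3, 4, 6, and 8 (prior 1/9 each): the host has 35 equally likely choices, so probability 1/35; weight (1/9)·(1/35) = 1/315 each.
If it is in box 7 (prior 1/9): the host has 56 equally likely choices, so probability 1/56; weight (1/9)·(1/56) = 1/504.
The weights sum to 1/56.
So P(the gold coin in box 7 | the host opened box 1, box 5, and box 9) = (1/504) / (1/56) = 1/9.

1/9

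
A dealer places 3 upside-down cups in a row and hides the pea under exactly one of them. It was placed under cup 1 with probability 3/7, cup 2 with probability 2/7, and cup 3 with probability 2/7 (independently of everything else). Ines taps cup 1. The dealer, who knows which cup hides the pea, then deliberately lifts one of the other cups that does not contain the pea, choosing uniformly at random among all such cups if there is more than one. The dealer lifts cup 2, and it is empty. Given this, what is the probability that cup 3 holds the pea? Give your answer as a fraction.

Apply Bayes' rule, conditioning on where the pea actually is.
If it is under cup 1 (prior 3/7): the dealer has 2 equally likely choices, so probability 1/2; weight (3/7)·(1/2) = 3/14.
If it is under cup 2 (prior 2/7): the dealer opened cup 2, so this case is ruled out; weight (2/7)·0 = 0.
If it is under cup 3 (prior 2/7): the dealer has no choice, probability 1; weight (2/7)·1 = 2/7.
The weights sum to 1/2.
So P(the pea under cup 3 | the dealer opened cup 2) = (2/7) / (1/2) = 4/7.

4/7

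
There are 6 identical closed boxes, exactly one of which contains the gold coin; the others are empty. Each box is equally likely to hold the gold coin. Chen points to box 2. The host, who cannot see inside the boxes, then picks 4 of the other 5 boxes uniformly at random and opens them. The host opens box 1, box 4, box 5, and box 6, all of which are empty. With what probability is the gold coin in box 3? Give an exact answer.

1/2

Because the host chose which boxes to open without knowing where the gold coin is, the choice is independent of the prize location. Learning that none of the 4 opened boxes holds the gold coin simply rules out those 4 locations and leaves the remaining 2 boxes still equally likely by symmetry.
So P(the gold coin in box 3) = 1/2.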